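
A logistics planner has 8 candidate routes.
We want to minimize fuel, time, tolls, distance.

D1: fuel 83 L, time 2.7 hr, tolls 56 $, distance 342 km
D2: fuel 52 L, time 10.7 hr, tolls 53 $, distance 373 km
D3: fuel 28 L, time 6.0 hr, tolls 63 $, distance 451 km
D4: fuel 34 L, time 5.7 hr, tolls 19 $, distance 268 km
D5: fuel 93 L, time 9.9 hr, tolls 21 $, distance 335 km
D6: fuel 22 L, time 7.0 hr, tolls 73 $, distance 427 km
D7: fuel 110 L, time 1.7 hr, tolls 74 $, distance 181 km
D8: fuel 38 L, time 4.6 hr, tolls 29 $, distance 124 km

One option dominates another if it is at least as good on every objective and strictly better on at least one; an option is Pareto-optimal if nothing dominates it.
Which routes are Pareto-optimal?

D1: not dominated.
D2: dominated by D4 (fuel 34≤52, time 5.7≤10.7, tolls 19≤53, distance 268≤373).
D3: not dominated.
D4: not dominated (best tolls).
D5: dominated by D4 (fuel 34≤93, time 5.7≤9.9, tolls 19≤21, distance 268≤335).
D6: not dominated (best fuel).
D7: not dominated (best time).
D8: not dominated (best distance).

D1, D3, D4, D6, D7, D8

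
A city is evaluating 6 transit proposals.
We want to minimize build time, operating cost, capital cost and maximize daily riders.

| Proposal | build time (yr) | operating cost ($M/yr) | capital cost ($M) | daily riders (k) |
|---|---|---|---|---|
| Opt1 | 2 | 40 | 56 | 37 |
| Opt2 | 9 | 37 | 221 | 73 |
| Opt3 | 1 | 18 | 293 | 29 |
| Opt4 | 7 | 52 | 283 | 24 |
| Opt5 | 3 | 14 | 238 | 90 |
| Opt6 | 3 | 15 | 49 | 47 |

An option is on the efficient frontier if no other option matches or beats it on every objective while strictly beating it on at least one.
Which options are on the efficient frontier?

Opt1: not dominated.
Opt2: not dominated.
Opt3: not dominated (best build time).
Opt4: dominated by Opt1 (build time 2≤7, operating cost 40≤52, capital cost 56≤283, daily riders 37≥24).
Opt5: not dominated (best operating cost).
Opt6: not dominated (best capital cost).

Opt1, Opt2, Opt3, Opt5, Opt6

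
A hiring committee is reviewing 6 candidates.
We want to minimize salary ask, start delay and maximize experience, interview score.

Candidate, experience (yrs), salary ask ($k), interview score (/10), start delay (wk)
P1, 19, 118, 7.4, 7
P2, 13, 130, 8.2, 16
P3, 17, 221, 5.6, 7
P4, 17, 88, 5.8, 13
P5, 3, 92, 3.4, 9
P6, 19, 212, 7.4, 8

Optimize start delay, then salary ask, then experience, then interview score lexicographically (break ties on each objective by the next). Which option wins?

First minimize start delay: best is 7, kept {P1, P3}.
Then minimize salary ask: best is 118, kept {P1}.

P1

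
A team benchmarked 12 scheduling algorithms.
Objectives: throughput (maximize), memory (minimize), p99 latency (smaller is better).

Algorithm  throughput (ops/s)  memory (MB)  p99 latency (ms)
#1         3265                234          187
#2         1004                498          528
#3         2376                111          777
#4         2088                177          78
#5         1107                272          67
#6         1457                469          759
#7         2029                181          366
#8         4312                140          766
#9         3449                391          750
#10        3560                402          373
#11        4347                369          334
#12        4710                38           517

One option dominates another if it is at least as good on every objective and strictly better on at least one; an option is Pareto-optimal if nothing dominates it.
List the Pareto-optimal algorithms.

#1, #4, #5, #11, #12

#1: not dominated.
#2: dominated by #1 (throughput 3265≥1004, memory 234≤498, p99 latency 187≤528).
#3: dominated by #12 (throughput 4710≥2376, memory 38≤111, p99 latency 517≤777).
#4: not dominated.
#5: not dominated (best p99 latency).
#6: dominated by #1 (throughput 3265≥1457, memory 234≤469, p99 latency 187≤759).
#7: dominated by #4 (throughput 2088≥2029, memory 177≤181, p99 latency 78≤366).
#8: dominated by #12 (throughput 4710≥4312, memory 38≤140, p99 latency 517≤766).
#9: dominated by #11 (throughput 4347≥3449, memory 369≤391, p99 latency 334≤750).
#10: dominated by #11 (throughput 4347≥3560, memory 369≤402, p99 latency 334≤373).
#11: not dominated.
#12: not dominated (best throughput).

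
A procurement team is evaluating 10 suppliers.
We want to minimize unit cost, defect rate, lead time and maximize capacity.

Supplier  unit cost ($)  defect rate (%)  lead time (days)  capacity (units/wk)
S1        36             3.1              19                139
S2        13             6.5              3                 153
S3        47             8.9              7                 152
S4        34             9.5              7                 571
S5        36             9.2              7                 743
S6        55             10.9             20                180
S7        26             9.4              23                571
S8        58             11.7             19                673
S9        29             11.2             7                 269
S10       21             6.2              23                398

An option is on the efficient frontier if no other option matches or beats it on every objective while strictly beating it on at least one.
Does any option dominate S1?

S2: worse on defect rate (6.5 vs 3.1).
S3: worse on unit cost (47 vs 36).
S4: worse on defect rate (9.5 vs 3.1).
S5: worse on defect rate (9.2 vs 3.1).
S6: worse on unit cost (55 vs 36).
S7: worse on defect rate (9.4 vs 3.1).
S8: worse on unit cost (58 vs 36).
S9: worse on defect rate (11.2 vs 3.1).
S10: worse on defect rate (6.2 vs 3.1).
No option is at least as good as S1 on every objective and strictly better on one.

No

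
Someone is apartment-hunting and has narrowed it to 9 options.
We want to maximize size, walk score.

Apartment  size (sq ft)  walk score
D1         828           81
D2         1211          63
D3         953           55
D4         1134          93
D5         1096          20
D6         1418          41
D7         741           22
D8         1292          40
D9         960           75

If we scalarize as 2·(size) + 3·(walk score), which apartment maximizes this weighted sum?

D1: 2·828 + 3·81 = 1899
D2: 2·1211 + 3·63 = 2611
D3: 2·953 + 3·55 = 2071
D4: 2·1134 + 3·93 = 2547
D5: 2·1096 + 3·20 = 2252
D6: 2·1418 + 3·41 = 2959
D7: 2·741 + 3·22 = 1548
D8: 2·1292 + 3·40 = 2704
D9: 2·960 + 3·75 = 2145
Highest: D6 at 2959.

D6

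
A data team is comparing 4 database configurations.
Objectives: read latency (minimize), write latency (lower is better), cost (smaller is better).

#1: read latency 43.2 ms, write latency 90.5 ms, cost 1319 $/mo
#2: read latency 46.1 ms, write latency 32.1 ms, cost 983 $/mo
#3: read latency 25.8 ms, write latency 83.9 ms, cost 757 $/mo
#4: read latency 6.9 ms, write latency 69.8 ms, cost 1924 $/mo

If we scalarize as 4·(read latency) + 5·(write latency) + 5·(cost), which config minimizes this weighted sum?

#3

#1: 4·43.2 + 5·90.5 + 5·1319 = 7220.3
#2: 4·46.1 + 5·32.1 + 5·983 = 5259.9
#3: 4·25.8 + 5·83.9 + 5·757 = 4307.7
#4: 4·6.9 + 5·69.8 + 5·1924 = 9996.6
Lowest: #3 at 4307.7.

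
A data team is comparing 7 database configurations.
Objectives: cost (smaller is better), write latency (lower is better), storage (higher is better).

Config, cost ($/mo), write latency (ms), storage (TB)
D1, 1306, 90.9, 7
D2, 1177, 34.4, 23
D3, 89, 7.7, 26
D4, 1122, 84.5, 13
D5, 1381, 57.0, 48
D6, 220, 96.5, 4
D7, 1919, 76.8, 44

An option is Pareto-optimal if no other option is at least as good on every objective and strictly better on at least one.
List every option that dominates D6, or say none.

D3

D3: cost 89≤220, write latency 7.7≤96.5, storage 26≥4 — dominates D6.
Others (D1, D2, D4, D5, D7) are each worse than D6 on at least one objective.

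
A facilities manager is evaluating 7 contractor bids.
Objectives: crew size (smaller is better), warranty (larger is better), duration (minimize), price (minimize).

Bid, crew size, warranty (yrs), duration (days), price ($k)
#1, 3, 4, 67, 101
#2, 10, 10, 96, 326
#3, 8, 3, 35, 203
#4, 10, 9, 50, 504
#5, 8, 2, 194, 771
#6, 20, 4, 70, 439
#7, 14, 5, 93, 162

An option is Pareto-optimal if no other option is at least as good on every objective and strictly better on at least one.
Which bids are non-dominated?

#1, #2, #3, #4, #7

#1: not dominated (best crew size).
#2: not dominated (best warranty).
#3: not dominated (best duration).
#4: not dominated.
#5: dominated by #1 (crew size 3≤8, warranty 4≥2, duration 67≤194, price 101≤771).
#6: dominated by #1 (crew size 3≤20, warranty 4≥4, duration 67≤70, price 101≤439).
#7: not dominated.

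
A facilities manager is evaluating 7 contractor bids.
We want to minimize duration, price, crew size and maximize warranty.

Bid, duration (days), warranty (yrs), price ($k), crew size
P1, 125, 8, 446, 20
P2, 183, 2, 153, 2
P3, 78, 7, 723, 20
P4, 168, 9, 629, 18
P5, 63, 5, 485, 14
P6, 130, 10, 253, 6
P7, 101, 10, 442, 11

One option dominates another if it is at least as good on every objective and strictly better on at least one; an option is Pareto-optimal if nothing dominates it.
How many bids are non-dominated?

P1: dominated by P7 (duration 101≤125, warranty 10≥8, price 442≤446, crew size 11≤20).
P2: not dominated (best price).
P3: not dominated.
P4: dominated by P6 (duration 130≤168, warranty 10≥9, price 253≤629, crew size 6≤18).
P5: not dominated (best duration).
P6: not dominated.
P7: not dominated.
Pareto-optimal: P2, P3, P5, P6, P7 → 5.

5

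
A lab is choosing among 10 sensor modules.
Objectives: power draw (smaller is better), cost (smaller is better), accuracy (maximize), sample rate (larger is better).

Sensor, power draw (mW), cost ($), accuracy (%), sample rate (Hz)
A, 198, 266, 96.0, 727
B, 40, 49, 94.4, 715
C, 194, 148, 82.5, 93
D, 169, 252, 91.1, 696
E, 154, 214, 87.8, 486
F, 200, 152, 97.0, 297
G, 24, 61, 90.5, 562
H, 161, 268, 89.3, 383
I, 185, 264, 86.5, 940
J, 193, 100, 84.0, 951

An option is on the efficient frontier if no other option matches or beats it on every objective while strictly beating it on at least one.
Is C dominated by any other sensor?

B vs C: power draw 40≤194, cost 49≤148, accuracy 94.4≥82.5, sample rate 715≥93 — B is at least as good on every objective and strictly better on at least one, so B dominates C.

Yes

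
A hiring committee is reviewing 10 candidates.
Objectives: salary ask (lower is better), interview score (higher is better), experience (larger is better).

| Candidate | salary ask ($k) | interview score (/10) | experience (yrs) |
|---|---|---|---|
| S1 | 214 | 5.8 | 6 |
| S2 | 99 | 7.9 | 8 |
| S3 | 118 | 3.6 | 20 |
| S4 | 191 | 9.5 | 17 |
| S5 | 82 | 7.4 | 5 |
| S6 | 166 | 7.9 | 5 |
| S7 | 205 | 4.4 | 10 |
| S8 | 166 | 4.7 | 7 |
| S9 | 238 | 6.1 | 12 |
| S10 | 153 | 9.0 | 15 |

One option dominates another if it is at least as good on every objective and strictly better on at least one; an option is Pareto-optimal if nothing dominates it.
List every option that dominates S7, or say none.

S4: salary ask 191≤205, interview score 9.5≥4.4, experience 17≥10 — dominates S7.
S10: salary ask 153≤205, interview score 9.0≥4.4, experience 15≥10 — dominates S7.
Others (S1, S2, S3, S5, S6, S8, S9) are each worse than S7 on at least one objective.

S4, S10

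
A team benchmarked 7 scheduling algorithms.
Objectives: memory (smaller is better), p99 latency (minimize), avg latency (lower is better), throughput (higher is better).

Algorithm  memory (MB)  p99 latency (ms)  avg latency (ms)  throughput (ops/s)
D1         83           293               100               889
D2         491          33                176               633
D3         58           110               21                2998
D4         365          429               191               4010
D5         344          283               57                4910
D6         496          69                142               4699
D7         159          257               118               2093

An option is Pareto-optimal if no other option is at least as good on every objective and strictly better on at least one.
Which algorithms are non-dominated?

D1: dominated by D3 (memory 58≤83, p99 latency 110≤293, avg latency 21≤100, throughput 2998≥889).
D2: not dominated (best p99 latency).
D3: not dominated (best memory).
D4: dominated by D5 (memory 344≤365, p99 latency 283≤429, avg latency 57≤191, throughput 4910≥4010).
D5: not dominated (best throughput).
D6: not dominated.
D7: dominated by D3 (memory 58≤159, p99 latency 110≤257, avg latency 21≤118, throughput 2998≥2093).

D2, D3, D5, D6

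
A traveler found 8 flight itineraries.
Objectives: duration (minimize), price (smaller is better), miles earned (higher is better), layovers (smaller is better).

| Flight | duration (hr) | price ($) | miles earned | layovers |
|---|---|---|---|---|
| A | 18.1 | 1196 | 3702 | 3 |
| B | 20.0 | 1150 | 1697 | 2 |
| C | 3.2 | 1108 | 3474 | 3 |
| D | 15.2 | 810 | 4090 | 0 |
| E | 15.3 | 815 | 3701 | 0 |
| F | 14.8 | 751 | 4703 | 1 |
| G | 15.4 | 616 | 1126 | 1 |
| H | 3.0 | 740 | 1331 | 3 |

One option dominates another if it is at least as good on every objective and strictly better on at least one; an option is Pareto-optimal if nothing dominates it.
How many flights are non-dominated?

A: dominated by D (duration 15.2≤18.1, price 810≤1196, miles earned 4090≥3702, layovers 0≤3).
B: dominated by D (duration 15.2≤20.0, price 810≤1150, miles earned 4090≥1697, layovers 0≤2).
C: not dominated.
D: not dominated.
E: dominated by D (duration 15.2≤15.3, price 810≤815, miles earned 4090≥3701, layovers 0≤0).
F: not dominated (best miles earned).
G: not dominated (best price).
H: not dominated (best duration).
Pareto-optimal: C, D, F, G, H → 5.

5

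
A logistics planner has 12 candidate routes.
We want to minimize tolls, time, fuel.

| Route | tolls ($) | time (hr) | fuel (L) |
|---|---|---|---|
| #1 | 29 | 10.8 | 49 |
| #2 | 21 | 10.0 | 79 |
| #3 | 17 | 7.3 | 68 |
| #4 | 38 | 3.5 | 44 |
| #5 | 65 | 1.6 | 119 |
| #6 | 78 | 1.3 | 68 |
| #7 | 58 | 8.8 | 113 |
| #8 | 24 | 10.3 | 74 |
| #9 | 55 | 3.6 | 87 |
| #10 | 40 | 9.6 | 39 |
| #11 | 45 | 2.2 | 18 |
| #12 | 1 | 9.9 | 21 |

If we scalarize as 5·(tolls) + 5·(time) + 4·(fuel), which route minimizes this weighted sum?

#1: 5·29 + 5·10.8 + 4·49 = 395.0
#2: 5·21 + 5·10.0 + 4·79 = 471.0
#3: 5·17 + 5·7.3 + 4·68 = 393.5
#4: 5·38 + 5·3.5 + 4·44 = 383.5
#5: 5·65 + 5·1.6 + 4·119 = 809.0
#6: 5·78 + 5·1.3 + 4·68 = 668.5
#7: 5·58 + 5·8.8 + 4·113 = 786.0
#8: 5·24 + 5·10.3 + 4·74 = 467.5
#9: 5·55 + 5·3.6 + 4·87 = 641.0
#10: 5·40 + 5·9.6 + 4·39 = 404.0
#11: 5·45 + 5·2.2 + 4·18 = 308.0
#12: 5·1 + 5·9.9 + 4·21 = 138.5
Lowest: #12 at 138.5.

#12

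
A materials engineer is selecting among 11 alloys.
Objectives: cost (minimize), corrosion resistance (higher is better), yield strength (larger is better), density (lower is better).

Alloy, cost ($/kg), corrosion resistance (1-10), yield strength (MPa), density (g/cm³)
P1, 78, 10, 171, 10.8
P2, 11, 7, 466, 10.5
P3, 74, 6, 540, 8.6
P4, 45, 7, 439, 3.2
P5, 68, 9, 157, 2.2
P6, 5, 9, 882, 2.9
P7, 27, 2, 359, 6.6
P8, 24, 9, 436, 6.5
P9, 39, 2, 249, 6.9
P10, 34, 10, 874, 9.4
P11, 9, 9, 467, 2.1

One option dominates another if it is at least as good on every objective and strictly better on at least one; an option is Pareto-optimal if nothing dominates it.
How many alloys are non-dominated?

3

P1: dominated by P10 (cost 34≤78, corrosion resistance 10≥10, yield strength 874≥171, density 9.4≤10.8).
P2: dominated by P6 (cost 5≤11, corrosion resistance 9≥7, yield strength 882≥466, density 2.9≤10.5).
P3: dominated by P6 (cost 5≤74, corrosion resistance 9≥6, yield strength 882≥540, density 2.9≤8.6).
P4: dominated by P6 (cost 5≤45, corrosion resistance 9≥7, yield strength 882≥439, density 2.9≤3.2).
P5: dominated by P11 (cost 9≤68, corrosion resistance 9≥9, yield strength 467≥157, density 2.1≤2.2).
P6: not dominated (best cost).
P7: dominated by P6 (cost 5≤27, corrosion resistance 9≥2, yield strength 882≥359, density 2.9≤6.6).
P8: dominated by P6 (cost 5≤24, corrosion resistance 9≥9, yield strength 882≥436, density 2.9≤6.5).
P9: dominated by P6 (cost 5≤39, corrosion resistance 9≥2, yield strength 882≥249, density 2.9≤6.9).
P10: not dominated.
P11: not dominated (best density).
Pareto-optimal: P6, P10, P11 → 3.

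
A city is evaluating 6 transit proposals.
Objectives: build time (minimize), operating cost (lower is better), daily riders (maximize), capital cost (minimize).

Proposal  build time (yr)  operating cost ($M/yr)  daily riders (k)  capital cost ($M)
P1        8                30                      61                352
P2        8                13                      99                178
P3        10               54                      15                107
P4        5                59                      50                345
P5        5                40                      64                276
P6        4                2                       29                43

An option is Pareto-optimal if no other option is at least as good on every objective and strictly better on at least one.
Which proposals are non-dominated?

P2, P5, P6

P1: dominated by P2 (build time 8≤8, operating cost 13≤30, daily riders 99≥61, capital cost 178≤352).
P2: not dominated (best daily riders).
P3: dominated by P6 (build time 4≤10, operating cost 2≤54, daily riders 29≥15, capital cost 43≤107).
P4: dominated by P5 (build time 5≤5, operating cost 40≤59, daily riders 64≥50, capital cost 276≤345).
P5: not dominated.
P6: not dominated (best build time).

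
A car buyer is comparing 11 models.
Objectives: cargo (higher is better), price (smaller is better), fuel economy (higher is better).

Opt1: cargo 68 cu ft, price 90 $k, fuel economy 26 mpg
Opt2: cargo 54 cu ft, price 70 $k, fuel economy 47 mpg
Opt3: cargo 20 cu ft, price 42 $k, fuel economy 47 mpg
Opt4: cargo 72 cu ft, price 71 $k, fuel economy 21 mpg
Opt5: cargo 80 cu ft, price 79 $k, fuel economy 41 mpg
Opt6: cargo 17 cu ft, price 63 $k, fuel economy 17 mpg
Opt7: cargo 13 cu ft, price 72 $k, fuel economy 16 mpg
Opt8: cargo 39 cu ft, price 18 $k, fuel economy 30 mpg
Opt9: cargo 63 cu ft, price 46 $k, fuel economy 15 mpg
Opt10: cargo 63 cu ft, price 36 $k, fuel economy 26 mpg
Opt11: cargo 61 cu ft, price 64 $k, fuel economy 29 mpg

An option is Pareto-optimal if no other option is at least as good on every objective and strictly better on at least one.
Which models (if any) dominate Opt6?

Opt3, Opt8, Opt10

Opt3: cargo 20≥17, price 42≤63, fuel economy 47≥17 — dominates Opt6.
Opt8: cargo 39≥17, price 18≤63, fuel economy 30≥17 — dominates Opt6.
Opt10: cargo 63≥17, price 36≤63, fuel economy 26≥17 — dominates Opt6.
Others (Opt1, Opt2, Opt4, Opt5, Opt7, Opt9, Opt11) are each worse than Opt6 on at least one objective.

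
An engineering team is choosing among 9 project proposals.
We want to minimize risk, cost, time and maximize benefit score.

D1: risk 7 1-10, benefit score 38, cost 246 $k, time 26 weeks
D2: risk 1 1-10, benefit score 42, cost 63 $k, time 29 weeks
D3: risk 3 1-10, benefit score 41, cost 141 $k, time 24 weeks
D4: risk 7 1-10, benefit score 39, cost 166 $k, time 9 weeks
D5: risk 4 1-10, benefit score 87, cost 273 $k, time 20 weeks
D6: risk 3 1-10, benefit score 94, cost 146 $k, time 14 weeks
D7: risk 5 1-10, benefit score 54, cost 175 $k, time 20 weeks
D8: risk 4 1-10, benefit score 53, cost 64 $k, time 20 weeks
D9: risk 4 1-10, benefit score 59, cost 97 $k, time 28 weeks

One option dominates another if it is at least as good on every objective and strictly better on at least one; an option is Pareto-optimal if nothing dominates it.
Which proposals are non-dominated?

D2, D3, D4, D6, D8, D9

D1: dominated by D3 (risk 3≤7, benefit score 41≥38, cost 141≤246, time 24≤26).
D2: not dominated (best risk).
D3: not dominated.
D4: not dominated (best time).
D5: dominated by D6 (risk 3≤4, benefit score 94≥87, cost 146≤273, time 14≤20).
D6: not dominated (best benefit score).
D7: dominated by D6 (risk 3≤5, benefit score 94≥54, cost 146≤175, time 14≤20).
D8: not dominated.
D9: not dominated.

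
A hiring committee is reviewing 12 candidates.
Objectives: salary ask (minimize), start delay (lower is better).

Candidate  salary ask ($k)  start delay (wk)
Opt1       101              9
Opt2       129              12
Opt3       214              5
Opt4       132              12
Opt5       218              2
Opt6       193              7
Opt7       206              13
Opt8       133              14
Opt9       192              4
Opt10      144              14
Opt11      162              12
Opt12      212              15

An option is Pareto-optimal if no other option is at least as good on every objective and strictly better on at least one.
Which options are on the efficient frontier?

Opt1, Opt5, Opt9

Opt1: not dominated (best salary ask).
Opt2: dominated by Opt1 (salary ask 101≤129, start delay 9≤12).
Opt3: dominated by Opt9 (salary ask 192≤214, start delay 4≤5).
Opt4: dominated by Opt1 (salary ask 101≤132, start delay 9≤12).
Opt5: not dominated (best start delay).
Opt6: dominated by Opt9 (salary ask 192≤193, start delay 4≤7).
Opt7: dominated by Opt1 (salary ask 101≤206, start delay 9≤13).
Opt8: dominated by Opt1 (salary ask 101≤133, start delay 9≤14).
Opt9: not dominated.
Opt10: dominated by Opt1 (salary ask 101≤144, start delay 9≤14).
Opt11: dominated by Opt1 (salary ask 101≤162, start delay 9≤12).
Opt12: dominated by Opt1 (salary ask 101≤212, start delay 9≤15).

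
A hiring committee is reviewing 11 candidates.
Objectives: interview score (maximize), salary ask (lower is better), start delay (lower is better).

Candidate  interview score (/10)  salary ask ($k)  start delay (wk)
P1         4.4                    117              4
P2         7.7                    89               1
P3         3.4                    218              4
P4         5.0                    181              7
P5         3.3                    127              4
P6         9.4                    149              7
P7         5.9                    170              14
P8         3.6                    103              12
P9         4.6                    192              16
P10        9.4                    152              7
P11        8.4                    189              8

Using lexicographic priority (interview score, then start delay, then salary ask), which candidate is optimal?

P6

First maximize interview score: best is 9.4, kept {P6, P10}.
Then minimize start delay: best is 7, kept {P6, P10}.
Then minimize salary ask: best is 149, kept {P6}.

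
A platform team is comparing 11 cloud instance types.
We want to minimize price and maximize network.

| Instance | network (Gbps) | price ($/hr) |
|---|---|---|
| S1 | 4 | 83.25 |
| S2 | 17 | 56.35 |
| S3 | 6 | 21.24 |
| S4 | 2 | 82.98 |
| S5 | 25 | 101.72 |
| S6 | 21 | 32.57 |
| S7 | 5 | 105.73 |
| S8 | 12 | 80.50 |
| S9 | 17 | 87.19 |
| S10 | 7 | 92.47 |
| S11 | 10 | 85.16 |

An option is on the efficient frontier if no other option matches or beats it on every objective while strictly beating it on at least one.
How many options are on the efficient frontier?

S1: dominated by S2 (network 17≥4, price 56.35≤83.25).
S2: dominated by S6 (network 21≥17, price 32.57≤56.35).
S3: not dominated (best price).
S4: dominated by S2 (network 17≥2, price 56.35≤82.98).
S5: not dominated (best network).
S6: not dominated.
S7: dominated by S2 (network 17≥5, price 56.35≤105.73).
S8: dominated by S2 (network 17≥12, price 56.35≤80.50).
S9: dominated by S2 (network 17≥17, price 56.35≤87.19).
S10: dominated by S2 (network 17≥7, price 56.35≤92.47).
S11: dominated by S2 (network 17≥10, price 56.35≤85.16).
Pareto-optimal: S3, S5, S6 → 3.

3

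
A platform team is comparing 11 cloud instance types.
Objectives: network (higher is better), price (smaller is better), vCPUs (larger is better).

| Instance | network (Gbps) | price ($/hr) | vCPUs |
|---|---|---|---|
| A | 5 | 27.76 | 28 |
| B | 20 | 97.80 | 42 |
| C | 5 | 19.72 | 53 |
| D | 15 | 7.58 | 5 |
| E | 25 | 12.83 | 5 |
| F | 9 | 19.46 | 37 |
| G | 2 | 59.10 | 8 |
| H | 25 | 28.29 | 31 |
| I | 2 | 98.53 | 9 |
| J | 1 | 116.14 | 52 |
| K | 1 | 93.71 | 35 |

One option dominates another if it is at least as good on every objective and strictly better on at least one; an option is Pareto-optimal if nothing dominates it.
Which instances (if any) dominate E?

none

A: worse on network (5 vs 25).
B: worse on network (20 vs 25).
C: worse on network (5 vs 25).
D: worse on network (15 vs 25).
F: worse on network (9 vs 25).
G: worse on network (2 vs 25).
H: worse on price (28.29 vs 12.83).
I: worse on network (2 vs 25).
J: worse on network (1 vs 25).
K: worse on network (1 vs 25).
No option dominates E.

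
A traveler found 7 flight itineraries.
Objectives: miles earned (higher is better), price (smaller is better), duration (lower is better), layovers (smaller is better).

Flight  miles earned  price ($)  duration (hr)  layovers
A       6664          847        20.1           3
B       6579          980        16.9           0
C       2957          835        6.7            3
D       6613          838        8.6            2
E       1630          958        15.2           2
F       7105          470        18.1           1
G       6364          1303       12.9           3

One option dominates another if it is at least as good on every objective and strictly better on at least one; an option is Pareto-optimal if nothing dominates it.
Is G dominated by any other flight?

Yes

D vs G: miles earned 6613≥6364, price 838≤1303, duration 8.6≤12.9, layovers 2≤3 — D is at least as good on every objective and strictly better on at least one, so D dominates G.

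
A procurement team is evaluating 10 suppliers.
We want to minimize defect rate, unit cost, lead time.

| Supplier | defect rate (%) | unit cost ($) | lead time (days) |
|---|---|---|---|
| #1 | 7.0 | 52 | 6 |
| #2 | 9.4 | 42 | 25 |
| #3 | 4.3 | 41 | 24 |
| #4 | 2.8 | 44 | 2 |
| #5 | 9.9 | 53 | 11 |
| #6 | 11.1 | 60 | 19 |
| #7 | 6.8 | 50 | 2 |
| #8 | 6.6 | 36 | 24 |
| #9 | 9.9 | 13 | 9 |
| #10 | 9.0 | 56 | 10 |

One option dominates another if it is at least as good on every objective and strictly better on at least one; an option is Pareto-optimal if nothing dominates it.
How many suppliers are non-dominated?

4

#1: dominated by #4 (defect rate 2.8≤7.0, unit cost 44≤52, lead time 2≤6).
#2: dominated by #3 (defect rate 4.3≤9.4, unit cost 41≤42, lead time 24≤25).
#3: not dominated.
#4: not dominated (best defect rate).
#5: dominated by #1 (defect rate 7.0≤9.9, unit cost 52≤53, lead time 6≤11).
#6: dominated by #1 (defect rate 7.0≤11.1, unit cost 52≤60, lead time 6≤19).
#7: dominated by #4 (defect rate 2.8≤6.8, unit cost 44≤50, lead time 2≤2).
#8: not dominated.
#9: not dominated (best unit cost).
#10: dominated by #1 (defect rate 7.0≤9.0, unit cost 52≤56, lead time 6≤10).
Pareto-optimal: #3, #4, #8, #9 → 4.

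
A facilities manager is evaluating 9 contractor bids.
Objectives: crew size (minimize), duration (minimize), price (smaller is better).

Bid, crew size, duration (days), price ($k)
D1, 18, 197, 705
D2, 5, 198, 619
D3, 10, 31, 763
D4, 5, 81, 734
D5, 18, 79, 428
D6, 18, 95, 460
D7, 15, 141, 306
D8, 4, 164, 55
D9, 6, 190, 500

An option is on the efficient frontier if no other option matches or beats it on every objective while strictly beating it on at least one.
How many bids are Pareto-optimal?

5

D1: dominated by D5 (crew size 18≤18, duration 79≤197, price 428≤705).
D2: dominated by D8 (crew size 4≤5, duration 164≤198, price 55≤619).
D3: not dominated (best duration).
D4: not dominated.
D5: not dominated.
D6: dominated by D5 (crew size 18≤18, duration 79≤95, price 428≤460).
D7: not dominated.
D8: not dominated (best crew size).
D9: dominated by D8 (crew size 4≤6, duration 164≤190, price 55≤500).
Pareto-optimal: D3, D4, D5, D7, D8 → 5.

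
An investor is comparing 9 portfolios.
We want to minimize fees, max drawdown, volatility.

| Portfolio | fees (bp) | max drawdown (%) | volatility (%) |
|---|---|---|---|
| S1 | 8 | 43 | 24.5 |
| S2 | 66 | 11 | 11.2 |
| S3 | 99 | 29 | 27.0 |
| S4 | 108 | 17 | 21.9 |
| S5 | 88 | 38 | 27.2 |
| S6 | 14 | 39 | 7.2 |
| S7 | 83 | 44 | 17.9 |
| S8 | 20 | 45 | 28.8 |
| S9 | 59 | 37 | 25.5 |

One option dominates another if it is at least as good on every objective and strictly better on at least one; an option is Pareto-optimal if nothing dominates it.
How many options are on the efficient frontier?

4

S1: not dominated (best fees).
S2: not dominated (best max drawdown).
S3: dominated by S2 (fees 66≤99, max drawdown 11≤29, volatility 11.2≤27.0).
S4: dominated by S2 (fees 66≤108, max drawdown 11≤17, volatility 11.2≤21.9).
S5: dominated by S2 (fees 66≤88, max drawdown 11≤38, volatility 11.2≤27.2).
S6: not dominated (best volatility).
S7: dominated by S2 (fees 66≤83, max drawdown 11≤44, volatility 11.2≤17.9).
S8: dominated by S1 (fees 8≤20, max drawdown 43≤45, volatility 24.5≤28.8).
S9: not dominated.
Pareto-optimal: S1, S2, S6, S9 → 4.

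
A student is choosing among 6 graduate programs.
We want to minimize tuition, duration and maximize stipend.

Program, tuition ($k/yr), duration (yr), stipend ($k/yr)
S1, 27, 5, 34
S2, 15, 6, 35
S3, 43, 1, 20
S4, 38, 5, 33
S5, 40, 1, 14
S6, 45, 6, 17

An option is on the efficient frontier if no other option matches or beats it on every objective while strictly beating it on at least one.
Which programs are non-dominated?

S1, S2, S3, S5

S1: not dominated.
S2: not dominated (best tuition).
S3: not dominated.
S4: dominated by S1 (tuition 27≤38, duration 5≤5, stipend 34≥33).
S5: not dominated.
S6: dominated by S1 (tuition 27≤45, duration 5≤6, stipend 34≥17).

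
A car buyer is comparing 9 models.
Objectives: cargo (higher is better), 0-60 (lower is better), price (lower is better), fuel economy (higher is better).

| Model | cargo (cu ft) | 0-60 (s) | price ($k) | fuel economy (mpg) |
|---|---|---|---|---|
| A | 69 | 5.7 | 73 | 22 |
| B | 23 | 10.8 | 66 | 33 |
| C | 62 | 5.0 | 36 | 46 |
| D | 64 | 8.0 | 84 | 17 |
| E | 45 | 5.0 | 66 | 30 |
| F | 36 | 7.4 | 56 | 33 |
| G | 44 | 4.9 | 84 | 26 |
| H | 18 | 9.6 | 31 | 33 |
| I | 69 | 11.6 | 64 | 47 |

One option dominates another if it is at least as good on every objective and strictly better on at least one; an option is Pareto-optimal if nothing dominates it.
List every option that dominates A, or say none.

B: worse on cargo (23 vs 69).
C: worse on cargo (62 vs 69).
D: worse on cargo (64 vs 69).
E: worse on cargo (45 vs 69).
F: worse on cargo (36 vs 69).
G: worse on cargo (44 vs 69).
H: worse on cargo (18 vs 69).
I: worse on 0-60 (11.6 vs 5.7).
No option dominates A.

none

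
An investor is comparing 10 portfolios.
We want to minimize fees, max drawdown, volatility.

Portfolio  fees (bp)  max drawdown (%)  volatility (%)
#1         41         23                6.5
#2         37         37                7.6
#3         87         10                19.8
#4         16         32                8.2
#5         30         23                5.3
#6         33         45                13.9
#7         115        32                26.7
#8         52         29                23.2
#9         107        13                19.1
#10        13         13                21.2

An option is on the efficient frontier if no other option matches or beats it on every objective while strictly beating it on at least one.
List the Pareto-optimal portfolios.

#3, #4, #5, #9, #10

#1: dominated by #5 (fees 30≤41, max drawdown 23≤23, volatility 5.3≤6.5).
#2: dominated by #5 (fees 30≤37, max drawdown 23≤37, volatility 5.3≤7.6).
#3: not dominated (best max drawdown).
#4: not dominated.
#5: not dominated (best volatility).
#6: dominated by #4 (fees 16≤33, max drawdown 32≤45, volatility 8.2≤13.9).
#7: dominated by #1 (fees 41≤115, max drawdown 23≤32, volatility 6.5≤26.7).
#8: dominated by #1 (fees 41≤52, max drawdown 23≤29, volatility 6.5≤23.2).
#9: not dominated.
#10: not dominated (best fees).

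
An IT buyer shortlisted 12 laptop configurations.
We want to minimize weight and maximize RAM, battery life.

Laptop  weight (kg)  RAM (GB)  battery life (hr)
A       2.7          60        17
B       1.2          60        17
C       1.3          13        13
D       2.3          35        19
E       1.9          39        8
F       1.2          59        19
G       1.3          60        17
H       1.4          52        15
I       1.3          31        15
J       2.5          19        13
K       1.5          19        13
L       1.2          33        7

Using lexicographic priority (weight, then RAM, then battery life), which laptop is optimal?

First minimize weight: best is 1.2, kept {B, F, L}.
Then maximize RAM: best is 60, kept {B}.

B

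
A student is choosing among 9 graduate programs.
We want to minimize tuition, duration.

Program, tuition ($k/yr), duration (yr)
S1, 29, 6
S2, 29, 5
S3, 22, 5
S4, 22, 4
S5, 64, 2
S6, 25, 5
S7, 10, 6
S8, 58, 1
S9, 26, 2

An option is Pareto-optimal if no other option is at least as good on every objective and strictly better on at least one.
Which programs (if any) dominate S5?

S8: tuition 58≤64, duration 1≤2 — dominates S5.
S9: tuition 26≤64, duration 2≤2 — dominates S5.
Others (S1, S2, S3, S4, S6, S7) are each worse than S5 on at least one objective.

S8, S9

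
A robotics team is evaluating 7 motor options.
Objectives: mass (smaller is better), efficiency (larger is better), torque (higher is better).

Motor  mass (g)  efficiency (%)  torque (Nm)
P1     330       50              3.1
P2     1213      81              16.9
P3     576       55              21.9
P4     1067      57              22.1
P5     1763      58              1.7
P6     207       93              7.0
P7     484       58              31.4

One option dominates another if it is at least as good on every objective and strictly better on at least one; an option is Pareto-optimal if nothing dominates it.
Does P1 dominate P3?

No

P1 vs P3: P1 is worse on efficiency (50 vs 55), so it does not dominate P3.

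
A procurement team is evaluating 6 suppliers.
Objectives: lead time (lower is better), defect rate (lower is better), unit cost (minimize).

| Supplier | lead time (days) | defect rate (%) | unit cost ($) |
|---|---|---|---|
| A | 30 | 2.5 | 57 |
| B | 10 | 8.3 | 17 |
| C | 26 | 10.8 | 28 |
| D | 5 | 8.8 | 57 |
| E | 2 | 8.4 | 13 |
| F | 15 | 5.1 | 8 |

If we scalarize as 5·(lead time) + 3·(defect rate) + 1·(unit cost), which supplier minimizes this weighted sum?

A: 5·30 + 3·2.5 + 1·57 = 214.5
B: 5·10 + 3·8.3 + 1·17 = 91.9
C: 5·26 + 3·10.8 + 1·28 = 190.4
D: 5·5 + 3·8.8 + 1·57 = 108.4
E: 5·2 + 3·8.4 + 1·13 = 48.2
F: 5·15 + 3·5.1 + 1·8 = 98.3
Lowest: E at 48.2.

E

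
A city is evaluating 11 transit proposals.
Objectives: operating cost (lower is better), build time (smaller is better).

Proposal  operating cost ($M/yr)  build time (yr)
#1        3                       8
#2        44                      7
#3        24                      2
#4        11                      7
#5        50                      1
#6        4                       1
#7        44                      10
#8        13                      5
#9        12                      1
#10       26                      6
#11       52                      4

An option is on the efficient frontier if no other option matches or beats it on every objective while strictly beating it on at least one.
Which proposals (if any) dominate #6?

#1: worse on build time (8 vs 1).
#2: worse on operating cost (44 vs 4).
#3: worse on operating cost (24 vs 4).
#4: worse on operating cost (11 vs 4).
#5: worse on operating cost (50 vs 4).
#7: worse on operating cost (44 vs 4).
#8: worse on operating cost (13 vs 4).
#9: worse on operating cost (12 vs 4).
#10: worse on operating cost (26 vs 4).
#11: worse on operating cost (52 vs 4).
No option dominates #6.

none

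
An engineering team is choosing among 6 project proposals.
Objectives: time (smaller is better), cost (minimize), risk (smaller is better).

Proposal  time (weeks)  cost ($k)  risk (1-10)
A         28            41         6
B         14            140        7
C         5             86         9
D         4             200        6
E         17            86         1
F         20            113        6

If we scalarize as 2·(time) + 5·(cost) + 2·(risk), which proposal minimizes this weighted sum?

A: 2·28 + 5·41 + 2·6 = 273
B: 2·14 + 5·140 + 2·7 = 742
C: 2·5 + 5·86 + 2·9 = 458
D: 2·4 + 5·200 + 2·6 = 1020
E: 2·17 + 5·86 + 2·1 = 466
F: 2·20 + 5·113 + 2·6 = 617
Lowest: A at 273.

A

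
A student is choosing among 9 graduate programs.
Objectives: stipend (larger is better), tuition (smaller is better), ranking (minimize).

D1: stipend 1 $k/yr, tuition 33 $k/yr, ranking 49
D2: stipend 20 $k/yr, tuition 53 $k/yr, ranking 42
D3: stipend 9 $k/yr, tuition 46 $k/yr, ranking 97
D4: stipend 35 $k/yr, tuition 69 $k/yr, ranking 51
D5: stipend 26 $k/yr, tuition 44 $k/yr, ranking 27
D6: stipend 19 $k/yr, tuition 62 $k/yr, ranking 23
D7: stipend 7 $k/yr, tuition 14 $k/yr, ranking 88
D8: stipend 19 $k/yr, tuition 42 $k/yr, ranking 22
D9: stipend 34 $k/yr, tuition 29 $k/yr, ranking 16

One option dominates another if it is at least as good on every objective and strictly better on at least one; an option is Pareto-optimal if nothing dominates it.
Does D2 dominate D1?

No

D2 vs D1: D2 is worse on tuition (53 vs 33), so it does not dominate D1.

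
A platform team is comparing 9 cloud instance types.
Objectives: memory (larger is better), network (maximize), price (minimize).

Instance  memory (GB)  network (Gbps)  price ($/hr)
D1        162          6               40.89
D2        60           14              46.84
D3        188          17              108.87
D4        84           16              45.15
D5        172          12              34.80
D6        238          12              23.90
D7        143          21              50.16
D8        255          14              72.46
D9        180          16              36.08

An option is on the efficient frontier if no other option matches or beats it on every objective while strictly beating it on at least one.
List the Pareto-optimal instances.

D3, D6, D7, D8, D9

D1: dominated by D5 (memory 172≥162, network 12≥6, price 34.80≤40.89).
D2: dominated by D4 (memory 84≥60, network 16≥14, price 45.15≤46.84).
D3: not dominated.
D4: dominated by D9 (memory 180≥84, network 16≥16, price 36.08≤45.15).
D5: dominated by D6 (memory 238≥172, network 12≥12, price 23.90≤34.80).
D6: not dominated (best price).
D7: not dominated (best network).
D8: not dominated (best memory).
D9: not dominated.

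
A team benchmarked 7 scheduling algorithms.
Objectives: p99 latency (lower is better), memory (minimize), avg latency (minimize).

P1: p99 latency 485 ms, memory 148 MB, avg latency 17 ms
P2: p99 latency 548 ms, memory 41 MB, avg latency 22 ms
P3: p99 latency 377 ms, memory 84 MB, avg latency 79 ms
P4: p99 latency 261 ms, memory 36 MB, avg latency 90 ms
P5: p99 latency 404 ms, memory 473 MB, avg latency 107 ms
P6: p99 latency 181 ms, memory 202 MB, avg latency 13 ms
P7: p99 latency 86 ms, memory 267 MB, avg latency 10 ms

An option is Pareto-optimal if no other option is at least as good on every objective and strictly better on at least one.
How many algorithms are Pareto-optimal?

P1: not dominated.
P2: not dominated.
P3: not dominated.
P4: not dominated (best memory).
P5: dominated by P3 (p99 latency 377≤404, memory 84≤473, avg latency 79≤107).
P6: not dominated.
P7: not dominated (best p99 latency).
Pareto-optimal: P1, P2, P3, P4, P6, P7 → 6.

6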